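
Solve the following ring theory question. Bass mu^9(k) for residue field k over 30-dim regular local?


C(n,i)=C(30,9)=14307150


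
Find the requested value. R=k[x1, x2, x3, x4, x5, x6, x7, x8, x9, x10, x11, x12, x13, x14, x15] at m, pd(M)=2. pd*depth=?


pd+depth=15
depth=15-2=13
pd*depth=2*13=26


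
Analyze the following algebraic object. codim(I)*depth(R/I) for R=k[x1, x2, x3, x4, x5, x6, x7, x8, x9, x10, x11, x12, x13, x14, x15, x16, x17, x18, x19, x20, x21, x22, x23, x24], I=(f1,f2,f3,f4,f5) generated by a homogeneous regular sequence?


codim=5, depth=dim(R/I)=24-5=19
Product=5*19=95


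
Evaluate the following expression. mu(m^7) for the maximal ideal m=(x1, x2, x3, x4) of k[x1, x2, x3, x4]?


Graded Nakayama: mu(m^d) = dim_k (m^d/m^(d+1)) = #degree-7 monomials in 4 vars
C(n+d-1,d)=C(10,7)=120


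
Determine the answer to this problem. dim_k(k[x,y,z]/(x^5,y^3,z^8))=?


Basis: x^iy^jz^k, i<5,j<3,k<8
5*3*8=120


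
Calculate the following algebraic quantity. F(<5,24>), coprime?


gcd(5,24)=1 => F=ab-a-b=5*24-5-24=120-29=91


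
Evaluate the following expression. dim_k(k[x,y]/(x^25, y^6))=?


Basis: x^i*y^j, i<25, j<6
25*6=150


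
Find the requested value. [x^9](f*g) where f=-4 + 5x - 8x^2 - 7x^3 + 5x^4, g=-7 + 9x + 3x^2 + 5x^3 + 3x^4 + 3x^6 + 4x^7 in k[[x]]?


[x^9] = sum a_i*b_j, i+j=9
  -8*4=-32
  -7*3=-21
Sum=-53


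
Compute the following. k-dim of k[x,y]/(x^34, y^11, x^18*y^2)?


k[x,y]/I, I = (x^34, y^11, x^18*y^2)
Rect: 34x11=374. Corner: (34-18)x(11-2)=144.
dim = 374-144 = 230


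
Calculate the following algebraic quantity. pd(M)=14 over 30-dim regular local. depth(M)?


pd+depth=depth(R)=30
depth=30-14=16


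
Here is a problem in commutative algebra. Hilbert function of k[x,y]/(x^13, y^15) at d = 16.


k[x,y], I = (x^13, y^15), d = 16
Need i < 13 and d-i < 15.
Range: 2 <= i <= 12.
H(16) = 11


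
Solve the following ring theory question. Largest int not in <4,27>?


gcd(4,27)=1 => F=ab-a-b=4*27-4-27=108-31=77


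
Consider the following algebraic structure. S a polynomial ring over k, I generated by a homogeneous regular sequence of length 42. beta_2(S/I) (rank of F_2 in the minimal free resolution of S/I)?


Regular sequence => Koszul complex is the minimal free resolution.
Syz_1 minimally generated by Koszul relations f_i*e_j - f_j*e_i (i<j): mu(Syz_1) = beta_2 = C(m,2) = m(m-1)/2
m=42
42*41/2 = 861


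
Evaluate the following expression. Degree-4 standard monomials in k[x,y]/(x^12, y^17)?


k[x,y], I = (x^12, y^17), d = 4
Need i < 12 and d-i < 17.
Range: 0 <= i <= 4.
H(4) = 5


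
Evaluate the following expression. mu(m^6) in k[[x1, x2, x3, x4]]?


C(n+d-1,d)=C(9,6)=84


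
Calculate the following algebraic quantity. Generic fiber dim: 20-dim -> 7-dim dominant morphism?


dim(fiber)=dim(X)-dim(Y)=20-7=13


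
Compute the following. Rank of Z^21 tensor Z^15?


rank(M(x)N) = rank(M)*rank(N)
21*15 = 315


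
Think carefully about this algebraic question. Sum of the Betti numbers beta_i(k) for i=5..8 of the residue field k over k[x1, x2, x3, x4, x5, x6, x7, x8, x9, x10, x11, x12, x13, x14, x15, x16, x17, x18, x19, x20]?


Koszul resolution: beta_i(k)=C(n,i), n=20
C(20,5)=15504, C(20,6)=38760, C(20,7)=77520, C(20,8)=125970
Sum=257754


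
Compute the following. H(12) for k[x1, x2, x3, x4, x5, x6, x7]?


C(d+n-1,n-1)=C(18,6)=18564


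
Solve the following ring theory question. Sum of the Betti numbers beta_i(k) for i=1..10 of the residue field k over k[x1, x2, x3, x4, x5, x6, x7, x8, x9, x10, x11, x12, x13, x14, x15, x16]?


Koszul resolution: beta_i(k)=C(n,i), n=16
C(16,1)=16, C(16,2)=120, C(16,3)=560, C(16,4)=1820, C(16,5)=4368, C(16,6)=8008, C(16,7)=11440, C(16,8)=12870, C(16,9)=11440, C(16,10)=8008
Sum=58650


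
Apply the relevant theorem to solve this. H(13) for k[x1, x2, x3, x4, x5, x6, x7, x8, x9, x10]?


C(d+n-1,n-1)=C(22,9)=497420


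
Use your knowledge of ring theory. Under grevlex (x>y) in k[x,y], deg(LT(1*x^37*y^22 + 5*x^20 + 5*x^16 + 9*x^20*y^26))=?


LT: 1*x^37*y^22
deg_x=37, deg_y=22
Total=37+22=59


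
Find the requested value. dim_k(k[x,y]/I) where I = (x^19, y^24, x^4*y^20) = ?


k[x,y]/I, I = (x^19, y^24, x^4*y^20)
Rect: 19x24=456. Corner: (19-4)x(24-20)=60.
dim = 456-60 = 396


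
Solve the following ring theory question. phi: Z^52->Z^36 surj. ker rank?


rank(ker) = 52-36 = 16


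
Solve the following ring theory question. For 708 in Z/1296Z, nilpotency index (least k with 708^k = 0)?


708^k mod 1296:
k=1: 708
k=2: 1008
k=3: 864
k=4: 0
First zero at k = 4


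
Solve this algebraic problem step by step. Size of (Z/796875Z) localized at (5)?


5-primary part: 796875=5^6*51
Size=5^6=15625


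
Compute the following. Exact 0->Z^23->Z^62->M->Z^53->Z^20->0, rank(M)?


Alt sum=0:
(-1)^0*23 + (-1)^1*62 + (-1)^2*? + (-1)^3*53 + (-1)^4*20=0
rank(M)=72


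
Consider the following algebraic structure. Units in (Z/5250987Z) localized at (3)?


Local ring = Z/2187Z.
phi(2187) = 3^6*(3-1) = 1458


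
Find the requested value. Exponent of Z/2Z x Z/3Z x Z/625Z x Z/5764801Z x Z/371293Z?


Exponent = lcm of the cyclic orders; pairwise coprime => product.
2^1*3^1*5^4*7^8*13^5=2*3*625*5764801*371293=8026613466348750


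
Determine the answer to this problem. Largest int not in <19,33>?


gcd(19,33)=1 => F=ab-a-b=19*33-19-33=627-52=575


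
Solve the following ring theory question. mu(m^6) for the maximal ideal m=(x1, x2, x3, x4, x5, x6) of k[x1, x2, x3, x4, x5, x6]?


Graded Nakayama: mu(m^d) = dim_k (m^d/m^(d+1)) = #degree-6 monomials in 6 vars
C(n+d-1,d)=C(11,6)=462


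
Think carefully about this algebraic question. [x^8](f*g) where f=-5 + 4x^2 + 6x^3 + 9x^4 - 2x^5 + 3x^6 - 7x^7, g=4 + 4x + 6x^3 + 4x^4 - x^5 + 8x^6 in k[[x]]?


[x^8] = sum a_i*b_j, i+j=8
  4*8=32
  6*-1=-6
  9*4=36
  -2*6=-12
  -7*4=-28
Sum=22


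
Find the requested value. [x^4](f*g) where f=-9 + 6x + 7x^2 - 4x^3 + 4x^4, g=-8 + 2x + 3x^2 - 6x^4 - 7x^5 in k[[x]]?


[x^4] = sum a_i*b_j, i+j=4
  -9*-6=54
  7*3=21
  -4*2=-8
  4*-8=-32
Sum=35


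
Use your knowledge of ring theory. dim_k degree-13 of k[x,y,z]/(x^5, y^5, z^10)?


Need i<5, j<5, k<10 with i+j+k=13.
For each i, j ranges over max(0,13-i-9)..min(4,13-i):
  i=0: j in [4,4] -> 1
  i=1: j in [3,4] -> 2
  i=2: j in [2,4] -> 3
  i=3: j in [1,4] -> 4
  i=4: j in [0,4] -> 5
H(13) = 1+2+3+4+5 = 15


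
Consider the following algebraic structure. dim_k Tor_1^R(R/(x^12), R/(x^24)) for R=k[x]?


Tor_1(R/I,R/J)=(I cap J)/IJ=(x^24)/(x^36)
dim=36-24=min(12,24)=12


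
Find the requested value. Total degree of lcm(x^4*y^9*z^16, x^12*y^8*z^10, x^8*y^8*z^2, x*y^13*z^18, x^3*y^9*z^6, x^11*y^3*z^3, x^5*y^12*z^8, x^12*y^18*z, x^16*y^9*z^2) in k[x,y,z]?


lcm = componentwise max:
x: max(4,12,8,1,3,11,5,12,16)=16
y: max(9,8,8,13,9,3,12,18,9)=18
z: max(16,10,2,18,6,3,8,1,2)=18
Total=16+18+18=52


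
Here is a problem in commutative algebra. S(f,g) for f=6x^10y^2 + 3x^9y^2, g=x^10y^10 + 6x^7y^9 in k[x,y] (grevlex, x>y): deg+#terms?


LT(f)=6x^10y^2, LT(g)=x^10y^10
lcm(LM)=x^10y^10
S(f,g) (scaled by 6 to clear denominators) = y^8*f - 6*g = 3x^9y^10 - 36x^7y^9
2 terms, deg 19.
19+2=21


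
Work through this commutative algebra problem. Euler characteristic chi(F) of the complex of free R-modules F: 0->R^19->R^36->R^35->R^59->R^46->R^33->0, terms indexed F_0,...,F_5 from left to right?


chi = sum (-1)^i * rank:
(-1)^0*19=19
(-1)^1*36=-36
(-1)^2*35=35
(-1)^3*59=-59
(-1)^4*46=46
(-1)^5*33=-33
chi=-28


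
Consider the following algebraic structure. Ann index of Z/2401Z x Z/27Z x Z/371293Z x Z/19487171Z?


Exponent = lcm of the cyclic orders; pairwise coprime => product.
7^4*3^3*13^5*11^7=2401*27*371293*19487171=469052528955191181


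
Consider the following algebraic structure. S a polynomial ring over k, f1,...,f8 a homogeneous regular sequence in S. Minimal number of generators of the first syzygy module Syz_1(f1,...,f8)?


Regular sequence => Koszul complex is the minimal free resolution.
Syz_1 minimally generated by Koszul relations f_i*e_j - f_j*e_i (i<j): mu(Syz_1) = beta_2 = C(m,2) = m(m-1)/2
m=8
8*7/2 = 28


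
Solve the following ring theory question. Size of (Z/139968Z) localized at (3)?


3-primary part: 139968=3^7*64
Size=3^7=2187


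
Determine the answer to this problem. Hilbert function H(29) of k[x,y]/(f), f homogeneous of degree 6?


H(t)=d for t>=d-1.
d=6, t=29
H(29)=6


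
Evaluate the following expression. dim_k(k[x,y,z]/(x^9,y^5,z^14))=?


Basis: x^iy^jz^k, i<9,j<5,k<14
9*5*14=630


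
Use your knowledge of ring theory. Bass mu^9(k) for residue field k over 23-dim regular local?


C(n,i)=C(23,9)=817190


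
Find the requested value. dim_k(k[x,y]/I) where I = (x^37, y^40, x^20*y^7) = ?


k[x,y]/I, I = (x^37, y^40, x^20*y^7)
Rect: 37x40=1480. Corner: (37-20)x(40-7)=561.
dim = 1480-561 = 919


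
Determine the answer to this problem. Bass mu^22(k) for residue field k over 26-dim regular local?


C(n,i)=C(26,22)=14950


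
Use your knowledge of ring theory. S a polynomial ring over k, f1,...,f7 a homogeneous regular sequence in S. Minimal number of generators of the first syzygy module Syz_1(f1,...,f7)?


Regular sequence => Koszul complex is the minimal free resolution.
Syz_1 minimally generated by Koszul relations f_i*e_j - f_j*e_i (i<j): mu(Syz_1) = beta_2 = C(m,2) = m(m-1)/2
m=7
7*6/2 = 21


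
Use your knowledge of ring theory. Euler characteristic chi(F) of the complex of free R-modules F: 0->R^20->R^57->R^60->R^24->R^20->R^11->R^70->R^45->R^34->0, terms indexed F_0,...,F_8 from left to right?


chi = sum (-1)^i * rank:
(-1)^0*20=20
(-1)^1*57=-57
(-1)^2*60=60
(-1)^3*24=-24
(-1)^4*20=20
(-1)^5*11=-11
(-1)^6*70=70
(-1)^7*45=-45
(-1)^8*34=34
chi=67


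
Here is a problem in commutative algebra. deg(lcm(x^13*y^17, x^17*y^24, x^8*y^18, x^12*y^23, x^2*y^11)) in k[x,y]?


lcm = componentwise max:
x: max(13,17,8,12,2)=17
y: max(17,24,18,23,11)=24
Total=17+24=41


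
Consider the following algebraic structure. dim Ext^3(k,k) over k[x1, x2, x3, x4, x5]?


C(n,i)=C(5,3)=10


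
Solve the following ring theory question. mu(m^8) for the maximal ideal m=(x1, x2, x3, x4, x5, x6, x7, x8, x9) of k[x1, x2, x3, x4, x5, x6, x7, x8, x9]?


Graded Nakayama: mu(m^d) = dim_k (m^d/m^(d+1)) = #degree-8 monomials in 9 vars
C(n+d-1,d)=C(16,8)=12870


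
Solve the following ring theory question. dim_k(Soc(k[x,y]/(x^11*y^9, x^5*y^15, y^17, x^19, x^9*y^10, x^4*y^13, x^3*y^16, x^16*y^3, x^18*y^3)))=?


Socle = ann(m) = span of standard monomials u with x*u, y*u in I (staircase corners).
Redundant generators: x^18*y^3, x^5*y^15
Minimal generators: x^19, x^16*y^3, x^11*y^9, x^9*y^10, x^4*y^13, x^3*y^16, y^17
Corners: x^2y^16, x^3y^15, x^8y^12, x^10y^9, x^15y^8, x^18y^2
Socle dim=6


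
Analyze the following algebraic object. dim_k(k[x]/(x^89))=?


Basis: 1,x,...,x^88
dim=89


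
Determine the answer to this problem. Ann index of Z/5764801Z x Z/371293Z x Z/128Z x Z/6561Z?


Exponent = lcm of the cyclic orders; pairwise coprime => product.
7^8*13^5*2^7*3^8=5764801*371293*128*6561=1797550453852642944


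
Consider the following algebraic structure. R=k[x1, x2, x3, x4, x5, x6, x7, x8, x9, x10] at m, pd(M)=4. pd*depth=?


pd+depth=10
depth=10-4=6
pd*depth=4*6=24


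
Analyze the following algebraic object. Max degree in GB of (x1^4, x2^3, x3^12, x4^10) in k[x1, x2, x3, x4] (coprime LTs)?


Pure powers, coprime LTs => already GB.
Degrees: 4, 3, 12, 10
Max=12


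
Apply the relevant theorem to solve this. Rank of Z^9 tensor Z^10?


rank(M(x)N) = rank(M)*rank(N)
9*10 = 90


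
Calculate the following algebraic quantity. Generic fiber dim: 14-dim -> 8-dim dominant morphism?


dim(fiber)=dim(X)-dim(Y)=14-8=6


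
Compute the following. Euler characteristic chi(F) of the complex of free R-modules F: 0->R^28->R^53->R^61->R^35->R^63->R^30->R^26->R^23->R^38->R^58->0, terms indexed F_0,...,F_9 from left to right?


chi = sum (-1)^i * rank:
(-1)^0*28=28
(-1)^1*53=-53
(-1)^2*61=61
(-1)^3*35=-35
(-1)^4*63=63
(-1)^5*30=-30
(-1)^6*26=26
(-1)^7*23=-23
(-1)^8*38=38
(-1)^9*58=-58
chi=17


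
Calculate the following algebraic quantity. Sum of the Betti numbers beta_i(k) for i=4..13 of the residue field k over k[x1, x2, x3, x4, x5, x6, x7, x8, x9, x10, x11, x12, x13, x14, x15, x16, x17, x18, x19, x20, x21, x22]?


Koszul resolution: beta_i(k)=C(n,i), n=22
C(22,4)=7315, C(22,5)=26334, C(22,6)=74613, C(22,7)=170544, C(22,8)=319770, C(22,9)=497420, C(22,10)=646646, C(22,11)=705432, C(22,12)=646646, C(22,13)=497420
Sum=3592140


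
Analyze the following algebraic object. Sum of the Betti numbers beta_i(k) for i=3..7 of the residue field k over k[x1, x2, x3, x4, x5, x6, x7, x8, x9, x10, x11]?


Koszul resolution: beta_i(k)=C(n,i), n=11
C(11,3)=165, C(11,4)=330, C(11,5)=462, C(11,6)=462, C(11,7)=330
Sum=1749


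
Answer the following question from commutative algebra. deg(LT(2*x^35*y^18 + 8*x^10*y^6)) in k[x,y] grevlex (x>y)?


LT: 2*x^35*y^18
deg_x=35, deg_y=18
Total=35+18=53


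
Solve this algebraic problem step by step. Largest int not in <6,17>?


gcd(6,17)=1 => F=ab-a-b=6*17-6-17=102-23=79


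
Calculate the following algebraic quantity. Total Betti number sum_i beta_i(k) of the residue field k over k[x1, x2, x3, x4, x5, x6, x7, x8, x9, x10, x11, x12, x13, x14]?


Koszul resolution: beta_i(k)=C(n,i), n=14
sum_i C(14,i) = 2^14 = 16384


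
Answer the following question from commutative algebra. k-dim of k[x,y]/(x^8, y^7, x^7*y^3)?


k[x,y]/I, I = (x^8, y^7, x^7*y^3)
Rect: 8x7=56. Corner: (8-7)x(7-3)=4.
dim = 56-4 = 52


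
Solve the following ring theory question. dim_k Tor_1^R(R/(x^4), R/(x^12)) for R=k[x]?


Tor_1(R/I,R/J)=(I cap J)/IJ=(x^12)/(x^16)
dim=16-12=min(4,12)=4


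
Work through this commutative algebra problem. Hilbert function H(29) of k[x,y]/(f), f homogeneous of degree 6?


H(t)=d for t>=d-1.
d=6, t=29
H(29)=6


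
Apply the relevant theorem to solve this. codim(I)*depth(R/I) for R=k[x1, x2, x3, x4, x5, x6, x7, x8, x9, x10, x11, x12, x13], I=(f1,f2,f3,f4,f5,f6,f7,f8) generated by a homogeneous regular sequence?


codim=8, depth=dim(R/I)=13-8=5
Product=8*5=40


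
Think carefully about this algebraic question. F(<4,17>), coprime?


gcd(4,17)=1 => F=ab-a-b=4*17-4-17=68-21=47


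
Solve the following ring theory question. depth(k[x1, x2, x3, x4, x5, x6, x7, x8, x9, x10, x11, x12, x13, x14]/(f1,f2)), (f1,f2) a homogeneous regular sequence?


depth(R)=14
depth(R/I)=14-2=12


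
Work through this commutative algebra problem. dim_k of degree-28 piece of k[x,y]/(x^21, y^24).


k[x,y], I = (x^21, y^24), d = 28
Need i < 21 and d-i < 24.
Range: 5 <= i <= 20.
H(28) = 16


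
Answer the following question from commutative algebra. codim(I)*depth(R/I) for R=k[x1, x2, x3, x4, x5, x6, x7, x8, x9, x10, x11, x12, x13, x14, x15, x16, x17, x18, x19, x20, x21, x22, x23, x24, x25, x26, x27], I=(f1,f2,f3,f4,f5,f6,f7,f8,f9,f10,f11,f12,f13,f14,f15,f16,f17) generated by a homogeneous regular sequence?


codim=17, depth=dim(R/I)=27-17=10
Product=17*10=170


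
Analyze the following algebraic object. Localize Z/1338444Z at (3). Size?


3-primary part: 1338444=3^9*68
Size=3^9=19683


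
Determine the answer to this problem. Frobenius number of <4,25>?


gcd(4,25)=1 => F=ab-a-b=4*25-4-25=100-29=71


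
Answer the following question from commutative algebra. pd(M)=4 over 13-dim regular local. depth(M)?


pd+depth=depth(R)=13
depth=13-4=9


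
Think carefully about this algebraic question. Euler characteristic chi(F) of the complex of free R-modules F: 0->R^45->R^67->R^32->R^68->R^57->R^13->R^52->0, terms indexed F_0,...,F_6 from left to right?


chi = sum (-1)^i * rank:
(-1)^0*45=45
(-1)^1*67=-67
(-1)^2*32=32
(-1)^3*68=-68
(-1)^4*57=57
(-1)^5*13=-13
(-1)^6*52=52
chi=38


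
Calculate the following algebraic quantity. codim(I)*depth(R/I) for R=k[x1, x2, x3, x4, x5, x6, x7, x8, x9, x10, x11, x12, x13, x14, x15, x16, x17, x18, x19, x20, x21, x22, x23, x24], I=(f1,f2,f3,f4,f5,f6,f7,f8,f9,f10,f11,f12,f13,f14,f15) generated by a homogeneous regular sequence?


codim=15, depth=dim(R/I)=24-15=9
Product=15*9=135


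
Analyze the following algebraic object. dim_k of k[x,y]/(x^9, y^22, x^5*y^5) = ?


k[x,y]/I, I = (x^9, y^22, x^5*y^5)
Rect: 9x22=198. Corner: (9-5)x(22-5)=68.
dim = 198-68 = 130


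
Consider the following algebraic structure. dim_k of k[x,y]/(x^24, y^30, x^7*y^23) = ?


k[x,y]/I, I = (x^24, y^30, x^7*y^23)
Rect: 24x30=720. Corner: (24-7)x(30-23)=119.
dim = 720-119 = 601


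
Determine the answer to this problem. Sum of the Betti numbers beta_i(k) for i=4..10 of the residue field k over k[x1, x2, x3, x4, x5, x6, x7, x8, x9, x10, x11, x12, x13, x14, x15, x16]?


Koszul resolution: beta_i(k)=C(n,i), n=16
C(16,4)=1820, C(16,5)=4368, C(16,6)=8008, C(16,7)=11440, C(16,8)=12870, C(16,9)=11440, C(16,10)=8008
Sum=57954


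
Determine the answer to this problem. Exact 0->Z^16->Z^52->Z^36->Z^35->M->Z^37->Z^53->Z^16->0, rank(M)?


Alt sum=0:
(-1)^0*16 + (-1)^1*52 + (-1)^2*36 + (-1)^3*35 + (-1)^4*? + (-1)^5*37 + (-1)^6*53 + (-1)^7*16=0
rank(M)=35


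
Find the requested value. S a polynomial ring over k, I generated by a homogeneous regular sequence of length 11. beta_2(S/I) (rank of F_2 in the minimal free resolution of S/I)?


Regular sequence => Koszul complex is the minimal free resolution.
Syz_1 minimally generated by Koszul relations f_i*e_j - f_j*e_i (i<j): mu(Syz_1) = beta_2 = C(m,2) = m(m-1)/2
m=11
11*10/2 = 55


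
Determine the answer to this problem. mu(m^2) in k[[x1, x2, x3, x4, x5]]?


C(n+d-1,d)=C(6,2)=15


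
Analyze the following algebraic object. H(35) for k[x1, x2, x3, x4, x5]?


C(d+n-1,n-1)=C(39,4)=82251


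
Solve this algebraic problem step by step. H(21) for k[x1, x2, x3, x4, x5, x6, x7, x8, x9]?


C(d+n-1,n-1)=C(29,8)=4292145


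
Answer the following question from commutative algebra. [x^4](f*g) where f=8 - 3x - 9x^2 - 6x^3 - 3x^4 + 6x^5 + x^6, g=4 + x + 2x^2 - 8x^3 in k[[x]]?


[x^4] = sum a_i*b_j, i+j=4
  -3*-8=24
  -9*2=-18
  -6*1=-6
  -3*4=-12
Sum=-12


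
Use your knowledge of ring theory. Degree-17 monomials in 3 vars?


C(d+n-1,n-1)=C(19,2)=171


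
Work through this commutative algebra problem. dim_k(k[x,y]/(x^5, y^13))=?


Basis: x^i*y^j, i<5, j<13
5*13=65


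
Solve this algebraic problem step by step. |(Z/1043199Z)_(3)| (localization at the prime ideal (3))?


3-primary part: 1043199=3^9*53
Size=3^9=19683


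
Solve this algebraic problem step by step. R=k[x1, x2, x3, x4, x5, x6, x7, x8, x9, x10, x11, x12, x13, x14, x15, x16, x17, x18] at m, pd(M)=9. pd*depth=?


pd+depth=18
depth=18-9=9
pd*depth=9*9=81


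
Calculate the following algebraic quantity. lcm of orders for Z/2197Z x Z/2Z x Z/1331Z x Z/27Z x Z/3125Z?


Exponent = lcm of the cyclic orders; pairwise coprime => product.
13^3*2^1*11^3*3^3*5^5=2197*2*1331*27*3125=493459931250


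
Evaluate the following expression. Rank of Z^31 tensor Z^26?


rank(M(x)N) = rank(M)*rank(N)
31*26 = 806


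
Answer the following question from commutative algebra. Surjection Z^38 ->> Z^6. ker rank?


rank(ker) = 38-6 = 32


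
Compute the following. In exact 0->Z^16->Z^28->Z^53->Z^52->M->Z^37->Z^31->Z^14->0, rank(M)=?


Alt sum=0:
(-1)^0*16 + (-1)^1*28 + (-1)^2*53 + (-1)^3*52 + (-1)^4*? + (-1)^5*37 + (-1)^6*31 + (-1)^7*14=0
rank(M)=31


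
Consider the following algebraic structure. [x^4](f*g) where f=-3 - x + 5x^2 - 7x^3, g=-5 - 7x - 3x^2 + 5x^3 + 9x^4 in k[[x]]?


[x^4] = sum a_i*b_j, i+j=4
  -3*9=-27
  -1*5=-5
  5*-3=-15
  -7*-7=49
Sum=2


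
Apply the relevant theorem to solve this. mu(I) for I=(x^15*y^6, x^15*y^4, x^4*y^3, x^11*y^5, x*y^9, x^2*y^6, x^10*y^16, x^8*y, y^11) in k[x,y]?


Remove redundant (divisible by others).
x^10*y^16 redundant.
x^15*y^6 redundant.
x^11*y^5 redundant.
x^15*y^4 redundant.
Min: x^8*y, x^4*y^3, x^2*y^6, x*y^9, y^11
Count=5


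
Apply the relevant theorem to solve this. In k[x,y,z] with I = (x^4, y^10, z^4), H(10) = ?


Need i<4, j<10, k<4 with i+j+k=10.
For each i, j ranges over max(0,10-i-3)..min(9,10-i):
  i=0: j in [7,9] -> 3
  i=1: j in [6,9] -> 4
  i=2: j in [5,8] -> 4
  i=3: j in [4,7] -> 4
H(10) = 3+4+4+4 = 15


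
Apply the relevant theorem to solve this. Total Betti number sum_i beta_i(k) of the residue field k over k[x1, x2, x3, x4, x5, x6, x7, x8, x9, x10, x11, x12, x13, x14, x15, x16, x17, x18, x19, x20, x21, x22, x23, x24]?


Koszul resolution: beta_i(k)=C(n,i), n=24
sum_i C(24,i) = 2^24 = 16777216


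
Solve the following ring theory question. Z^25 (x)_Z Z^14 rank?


rank(M(x)N) = rank(M)*rank(N)
25*14 = 350


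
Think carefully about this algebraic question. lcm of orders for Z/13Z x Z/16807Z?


Exponent = lcm of the cyclic orders; pairwise coprime => product.
13^1*7^5=13*16807=218491


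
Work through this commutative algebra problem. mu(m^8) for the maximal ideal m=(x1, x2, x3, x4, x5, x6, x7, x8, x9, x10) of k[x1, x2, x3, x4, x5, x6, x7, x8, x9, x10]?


Graded Nakayama: mu(m^d) = dim_k (m^d/m^(d+1)) = #degree-8 monomials in 10 vars
C(n+d-1,d)=C(17,8)=24310


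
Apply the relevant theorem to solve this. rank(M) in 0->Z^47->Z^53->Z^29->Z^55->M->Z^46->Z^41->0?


Alt sum=0:
(-1)^0*47 + (-1)^1*53 + (-1)^2*29 + (-1)^3*55 + (-1)^4*? + (-1)^5*46 + (-1)^6*41=0
rank(M)=37


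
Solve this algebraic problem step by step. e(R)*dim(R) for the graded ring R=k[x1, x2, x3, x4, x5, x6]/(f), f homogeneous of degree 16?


e(R)=deg(f)=16, dim(R)=6-1=5
e*dim=16*5=80


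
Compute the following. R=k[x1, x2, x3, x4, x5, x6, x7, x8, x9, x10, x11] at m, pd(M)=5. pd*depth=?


pd+depth=11
depth=11-5=6
pd*depth=5*6=30


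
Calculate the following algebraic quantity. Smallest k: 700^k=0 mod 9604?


700^k mod 9604:
k=1: 700
k=2: 196
k=3: 2744
k=4: 0
First zero at k = 4


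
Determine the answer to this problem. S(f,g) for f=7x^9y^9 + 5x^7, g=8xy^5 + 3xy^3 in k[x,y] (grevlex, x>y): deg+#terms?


LT(f)=7x^9y^9, LT(g)=8xy^5
lcm(LM)=x^9y^9
S(f,g) (scaled by 56 to clear denominators) = 8*f - 7x^8y^4*g = -21x^9y^7 + 40x^7
2 terms, deg 16.
16+2=18


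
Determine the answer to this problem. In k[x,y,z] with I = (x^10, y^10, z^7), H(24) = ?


Need i<10, j<10, k<7 with i+j+k=24.
For each i, j ranges over max(0,24-i-6)..min(9,24-i):
  i=0: j in [18,9] -> 0
  i=1: j in [17,9] -> 0
  i=2: j in [16,9] -> 0
  i=3: j in [15,9] -> 0
  i=4: j in [14,9] -> 0
  i=5: j in [13,9] -> 0
  i=6: j in [12,9] -> 0
  i=7: j in [11,9] -> 0
  i=8: j in [10,9] -> 0
  i=9: j in [9,9] -> 1
H(24) = 0+0+0+0+0+0+0+0+0+1 = 1


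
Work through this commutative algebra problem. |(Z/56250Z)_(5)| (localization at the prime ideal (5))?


5-primary part: 56250=5^5*18
Size=5^5=3125


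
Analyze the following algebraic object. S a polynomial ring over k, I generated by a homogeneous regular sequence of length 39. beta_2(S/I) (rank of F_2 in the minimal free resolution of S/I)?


Regular sequence => Koszul complex is the minimal free resolution.
Syz_1 minimally generated by Koszul relations f_i*e_j - f_j*e_i (i<j): mu(Syz_1) = beta_2 = C(m,2) = m(m-1)/2
m=39
39*38/2 = 741


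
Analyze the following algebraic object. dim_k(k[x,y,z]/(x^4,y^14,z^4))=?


Basis: x^iy^jz^k, i<4,j<14,k<4
4*14*4=224


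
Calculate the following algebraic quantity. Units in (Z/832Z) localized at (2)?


Local ring = Z/64Z.
phi(64) = 2^5*(2-1) = 32


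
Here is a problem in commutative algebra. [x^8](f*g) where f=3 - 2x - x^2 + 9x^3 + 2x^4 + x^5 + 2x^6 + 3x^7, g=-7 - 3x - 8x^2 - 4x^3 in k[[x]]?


[x^8] = sum a_i*b_j, i+j=8
  1*-4=-4
  2*-8=-16
  3*-3=-9
Sum=-29


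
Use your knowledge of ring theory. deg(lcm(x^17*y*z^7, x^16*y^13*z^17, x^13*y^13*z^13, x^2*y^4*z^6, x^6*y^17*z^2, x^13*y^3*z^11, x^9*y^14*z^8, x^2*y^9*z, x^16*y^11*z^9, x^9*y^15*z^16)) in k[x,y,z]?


lcm = componentwise max:
x: max(17,16,13,2,6,13,9,2,16,9)=17
y: max(1,13,13,4,17,3,14,9,11,15)=17
z: max(7,17,13,6,2,11,8,1,9,16)=17
Total=17+17+17=51


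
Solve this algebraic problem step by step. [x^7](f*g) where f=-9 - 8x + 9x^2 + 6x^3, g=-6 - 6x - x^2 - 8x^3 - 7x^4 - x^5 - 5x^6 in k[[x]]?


[x^7] = sum a_i*b_j, i+j=7
  -8*-5=40
  9*-1=-9
  6*-7=-42
Sum=-11


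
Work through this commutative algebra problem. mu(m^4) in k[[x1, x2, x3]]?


C(n+d-1,d)=C(6,4)=15


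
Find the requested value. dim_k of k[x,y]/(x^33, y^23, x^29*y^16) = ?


k[x,y]/I, I = (x^33, y^23, x^29*y^16)
Rect: 33x23=759. Corner: (33-29)x(23-16)=28.
dim = 759-28 = 731


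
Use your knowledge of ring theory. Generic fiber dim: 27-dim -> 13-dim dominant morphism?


dim(fiber)=dim(X)-dim(Y)=27-13=14


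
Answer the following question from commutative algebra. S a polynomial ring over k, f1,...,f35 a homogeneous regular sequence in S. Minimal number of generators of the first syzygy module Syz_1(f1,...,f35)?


Regular sequence => Koszul complex is the minimal free resolution.
Syz_1 minimally generated by Koszul relations f_i*e_j - f_j*e_i (i<j): mu(Syz_1) = beta_2 = C(m,2) = m(m-1)/2
m=35
35*34/2 = 595


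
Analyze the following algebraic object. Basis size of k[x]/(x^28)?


Basis: 1,x,...,x^27
dim=28


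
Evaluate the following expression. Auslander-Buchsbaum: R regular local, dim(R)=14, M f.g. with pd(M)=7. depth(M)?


pd+depth=depth(R)=14
depth=14-7=7


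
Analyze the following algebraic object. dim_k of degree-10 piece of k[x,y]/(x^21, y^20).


k[x,y], I = (x^21, y^20), d = 10
Need i < 21 and d-i < 20.
Range: 0 <= i <= 10.
H(10) = 11


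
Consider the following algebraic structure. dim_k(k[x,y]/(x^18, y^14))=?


Basis: x^i*y^j, i<18, j<14
18*14=252


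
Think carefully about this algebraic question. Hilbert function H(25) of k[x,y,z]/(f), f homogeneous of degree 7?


C(27,2)-C(20,2)=351-190=161


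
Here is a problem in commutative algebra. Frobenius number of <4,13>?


gcd(4,13)=1 => F=ab-a-b=4*13-4-13=52-17=35


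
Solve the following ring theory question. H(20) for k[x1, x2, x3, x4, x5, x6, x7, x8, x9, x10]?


C(d+n-1,n-1)=C(29,9)=10015005


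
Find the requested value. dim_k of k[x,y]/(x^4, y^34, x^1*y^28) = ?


k[x,y]/I, I = (x^4, y^34, x^1*y^28)
Rect: 4x34=136. Corner: (4-1)x(34-28)=18.
dim = 136-18 = 118


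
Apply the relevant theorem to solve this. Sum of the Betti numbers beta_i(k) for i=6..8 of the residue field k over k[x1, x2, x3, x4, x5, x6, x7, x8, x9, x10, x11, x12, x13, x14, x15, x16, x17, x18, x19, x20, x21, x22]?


Koszul resolution: beta_i(k)=C(n,i), n=22
C(22,6)=74613, C(22,7)=170544, C(22,8)=319770
Sum=564927


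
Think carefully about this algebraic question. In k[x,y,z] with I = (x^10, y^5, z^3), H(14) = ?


Need i<10, j<5, k<3 with i+j+k=14.
For each i, j ranges over max(0,14-i-2)..min(4,14-i):
  i=0: j in [12,4] -> 0
  i=1: j in [11,4] -> 0
  i=2: j in [10,4] -> 0
  i=3: j in [9,4] -> 0
  i=4: j in [8,4] -> 0
  i=5: j in [7,4] -> 0
  i=6: j in [6,4] -> 0
  i=7: j in [5,4] -> 0
  i=8: j in [4,4] -> 1
  i=9: j in [3,4] -> 2
H(14) = 0+0+0+0+0+0+0+0+1+2 = 3


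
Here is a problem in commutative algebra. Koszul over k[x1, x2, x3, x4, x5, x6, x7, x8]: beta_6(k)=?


C(n,i)=C(8,6)=28


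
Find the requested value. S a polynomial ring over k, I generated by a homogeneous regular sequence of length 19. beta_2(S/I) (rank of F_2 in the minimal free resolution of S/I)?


Regular sequence => Koszul complex is the minimal free resolution.
Syz_1 minimally generated by Koszul relations f_i*e_j - f_j*e_i (i<j): mu(Syz_1) = beta_2 = C(m,2) = m(m-1)/2
m=19
19*18/2 = 171


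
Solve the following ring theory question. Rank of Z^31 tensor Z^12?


rank(M(x)N) = rank(M)*rank(N)
31*12 = 372


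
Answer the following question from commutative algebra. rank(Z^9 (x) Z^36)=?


rank(M(x)N) = rank(M)*rank(N)
9*36 = 324


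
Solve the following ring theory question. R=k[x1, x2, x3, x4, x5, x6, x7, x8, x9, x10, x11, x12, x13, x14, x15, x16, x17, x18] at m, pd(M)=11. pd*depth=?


pd+depth=18
depth=18-11=7
pd*depth=11*7=77


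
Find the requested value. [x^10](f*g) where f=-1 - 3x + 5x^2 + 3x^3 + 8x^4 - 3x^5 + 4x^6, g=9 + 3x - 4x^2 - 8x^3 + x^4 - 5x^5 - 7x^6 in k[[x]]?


[x^10] = sum a_i*b_j, i+j=10
  8*-7=-56
  -3*-5=15
  4*1=4
Sum=-37


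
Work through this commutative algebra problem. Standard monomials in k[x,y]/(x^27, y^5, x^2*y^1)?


k[x,y]/I, I = (x^27, y^5, x^2*y^1)
Rect: 27x5=135. Corner: (27-2)x(5-1)=100.
dim = 135-100 = 35


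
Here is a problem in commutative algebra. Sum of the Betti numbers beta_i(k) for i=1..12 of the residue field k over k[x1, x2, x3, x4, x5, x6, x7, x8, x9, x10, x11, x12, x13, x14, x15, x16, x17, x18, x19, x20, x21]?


Koszul resolution: beta_i(k)=C(n,i), n=21
C(21,1)=21, C(21,2)=210, C(21,3)=1330, C(21,4)=5985, C(21,5)=20349, C(21,6)=54264, C(21,7)=116280, C(21,8)=203490, C(21,9)=293930, C(21,10)=352716, C(21,11)=352716, C(21,12)=293930
Sum=1695221


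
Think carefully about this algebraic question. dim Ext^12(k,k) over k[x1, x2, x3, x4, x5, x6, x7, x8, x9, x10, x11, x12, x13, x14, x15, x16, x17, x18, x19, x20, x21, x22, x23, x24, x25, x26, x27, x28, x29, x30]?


C(n,i)=C(30,12)=86493225


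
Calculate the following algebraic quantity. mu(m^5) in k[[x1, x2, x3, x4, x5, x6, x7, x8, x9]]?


C(n+d-1,d)=C(13,5)=1287


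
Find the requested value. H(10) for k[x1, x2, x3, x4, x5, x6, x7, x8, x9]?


C(d+n-1,n-1)=C(18,8)=43758


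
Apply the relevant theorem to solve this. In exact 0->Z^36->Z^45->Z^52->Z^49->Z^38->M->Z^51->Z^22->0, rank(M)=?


Alt sum=0:
(-1)^0*36 + (-1)^1*45 + (-1)^2*52 + (-1)^3*49 + (-1)^4*38 + (-1)^5*? + (-1)^6*51 + (-1)^7*22=0
rank(M)=61


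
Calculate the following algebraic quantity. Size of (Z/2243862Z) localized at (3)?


3-primary part: 2243862=3^10*38
Size=3^10=59049


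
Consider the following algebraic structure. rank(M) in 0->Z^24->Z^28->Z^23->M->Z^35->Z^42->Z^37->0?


Alt sum=0:
(-1)^0*24 + (-1)^1*28 + (-1)^2*23 + (-1)^3*? + (-1)^4*35 + (-1)^5*42 + (-1)^6*37=0
rank(M)=49


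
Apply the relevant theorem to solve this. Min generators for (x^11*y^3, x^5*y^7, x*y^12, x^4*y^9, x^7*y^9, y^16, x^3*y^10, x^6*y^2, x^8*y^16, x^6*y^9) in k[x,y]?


Remove redundant (divisible by others).
x^11*y^3 redundant.
x^7*y^9 redundant.
x^6*y^9 redundant.
x^8*y^16 redundant.
Min: x^6*y^2, x^5*y^7, x^4*y^9, x^3*y^10, x*y^12, y^16
Count=6


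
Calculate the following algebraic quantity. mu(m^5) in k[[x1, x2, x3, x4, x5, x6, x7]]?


C(n+d-1,d)=C(11,5)=462


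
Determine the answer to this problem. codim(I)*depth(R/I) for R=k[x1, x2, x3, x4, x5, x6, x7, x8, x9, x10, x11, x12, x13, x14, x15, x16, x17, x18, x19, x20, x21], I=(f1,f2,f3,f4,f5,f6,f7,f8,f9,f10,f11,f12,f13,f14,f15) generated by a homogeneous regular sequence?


codim=15, depth=dim(R/I)=21-15=6
Product=15*6=90


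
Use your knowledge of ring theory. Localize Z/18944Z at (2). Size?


2-primary part: 18944=2^9*37
Size=2^9=512


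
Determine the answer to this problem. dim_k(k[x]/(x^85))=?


Basis: 1,x,...,x^84
dim=85


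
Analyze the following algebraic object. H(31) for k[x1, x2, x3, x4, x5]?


C(d+n-1,n-1)=C(35,4)=52360


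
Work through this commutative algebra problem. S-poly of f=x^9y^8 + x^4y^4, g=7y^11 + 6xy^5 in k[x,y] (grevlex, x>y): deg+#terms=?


LT(f)=x^9y^8, LT(g)=7y^11
lcm(LM)=x^9y^11
S(f,g) (scaled by 7 to clear denominators) = 7y^3*f - x^9*g = -6x^10y^5 + 7x^4y^7
2 terms, deg 15.
15+2=17


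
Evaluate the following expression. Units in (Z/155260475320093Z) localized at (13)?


Local ring = Z/10604499373Z.
phi(10604499373) = 13^8*(13-1) = 9788768652


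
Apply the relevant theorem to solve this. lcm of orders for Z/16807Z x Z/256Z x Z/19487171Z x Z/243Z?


Exponent = lcm of the cyclic orders; pairwise coprime => product.
7^5*2^8*11^7*3^5=16807*256*19487171*243=20374419089477376


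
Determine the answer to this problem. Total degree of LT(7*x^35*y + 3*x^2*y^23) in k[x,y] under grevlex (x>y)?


LT: 7*x^35*y
deg_x=35, deg_y=1
Total=35+1=36


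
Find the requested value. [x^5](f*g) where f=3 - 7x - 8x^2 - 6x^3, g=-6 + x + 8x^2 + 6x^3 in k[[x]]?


[x^5] = sum a_i*b_j, i+j=5
  -8*6=-48
  -6*8=-48
Sum=-96


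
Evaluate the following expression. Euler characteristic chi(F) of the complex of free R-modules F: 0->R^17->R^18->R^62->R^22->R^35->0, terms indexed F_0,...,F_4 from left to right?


chi = sum (-1)^i * rank:
(-1)^0*17=17
(-1)^1*18=-18
(-1)^2*62=62
(-1)^3*22=-22
(-1)^4*35=35
chi=74


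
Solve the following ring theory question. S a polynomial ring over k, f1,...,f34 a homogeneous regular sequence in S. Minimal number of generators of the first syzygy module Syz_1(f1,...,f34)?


Regular sequence => Koszul complex is the minimal free resolution.
Syz_1 minimally generated by Koszul relations f_i*e_j - f_j*e_i (i<j): mu(Syz_1) = beta_2 = C(m,2) = m(m-1)/2
m=34
34*33/2 = 561


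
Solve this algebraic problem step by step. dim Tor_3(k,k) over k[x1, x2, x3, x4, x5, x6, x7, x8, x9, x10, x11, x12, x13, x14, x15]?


Koszul: C(n,i)=C(15,3)=455


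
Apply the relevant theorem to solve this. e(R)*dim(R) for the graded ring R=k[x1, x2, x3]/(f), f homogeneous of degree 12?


e(R)=deg(f)=12, dim(R)=3-1=2
e*dim=12*2=24


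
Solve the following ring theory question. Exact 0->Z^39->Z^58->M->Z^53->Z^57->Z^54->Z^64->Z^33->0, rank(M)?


Alt sum=0:
(-1)^0*39 + (-1)^1*58 + (-1)^2*? + (-1)^3*53 + (-1)^4*57 + (-1)^5*54 + (-1)^6*64 + (-1)^7*33=0
rank(M)=38


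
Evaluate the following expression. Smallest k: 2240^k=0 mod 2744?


2240^k mod 2744:
k=1: 2240
k=2: 1568
k=3: 0
First zero at k = 3


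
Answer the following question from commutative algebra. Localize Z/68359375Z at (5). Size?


5-primary part: 68359375=5^10*7
Size=5^10=9765625


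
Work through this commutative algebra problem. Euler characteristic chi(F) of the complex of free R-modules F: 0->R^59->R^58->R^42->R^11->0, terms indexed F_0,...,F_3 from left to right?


chi = sum (-1)^i * rank:
(-1)^0*59=59
(-1)^1*58=-58
(-1)^2*42=42
(-1)^3*11=-11
chi=32


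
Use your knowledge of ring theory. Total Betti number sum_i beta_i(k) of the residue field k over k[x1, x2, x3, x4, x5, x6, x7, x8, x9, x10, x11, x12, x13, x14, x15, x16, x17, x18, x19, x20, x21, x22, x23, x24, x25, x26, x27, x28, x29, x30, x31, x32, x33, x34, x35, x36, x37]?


Koszul resolution: beta_i(k)=C(n,i), n=37
sum_i C(37,i) = 2^37 = 137438953472


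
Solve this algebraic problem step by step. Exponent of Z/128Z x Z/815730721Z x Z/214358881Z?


Exponent = lcm of the cyclic orders; pairwise coprime => product.
2^7*13^8*11^8=128*815730721*214358881=22381967942513049728


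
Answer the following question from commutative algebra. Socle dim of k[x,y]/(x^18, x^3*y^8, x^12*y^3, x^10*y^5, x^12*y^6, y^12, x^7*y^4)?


Socle = ann(m) = span of standard monomials u with x*u, y*u in I (staircase corners).
Redundant generators: x^10*y^5, x^12*y^6
Minimal generators: x^18, x^12*y^3, x^7*y^4, x^3*y^8, y^12
Corners: x^2y^11, x^6y^7, x^11y^3, x^17y^2
Socle dim=4


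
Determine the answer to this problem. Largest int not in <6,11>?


gcd(6,11)=1 => F=ab-a-b=6*11-6-11=66-17=49


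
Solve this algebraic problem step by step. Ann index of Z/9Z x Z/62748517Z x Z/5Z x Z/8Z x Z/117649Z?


Exponent = lcm of the cyclic orders; pairwise coprime => product.
3^2*13^7*5^1*2^3*7^6=9*62748517*5*8*117649=2657628099551880


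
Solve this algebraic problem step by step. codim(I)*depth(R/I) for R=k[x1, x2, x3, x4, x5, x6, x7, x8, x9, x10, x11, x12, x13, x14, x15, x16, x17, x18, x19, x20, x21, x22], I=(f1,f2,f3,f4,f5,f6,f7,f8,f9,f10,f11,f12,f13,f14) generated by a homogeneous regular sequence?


codim=14, depth=dim(R/I)=22-14=8
Product=14*8=112


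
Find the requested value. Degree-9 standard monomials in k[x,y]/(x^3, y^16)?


k[x,y], I = (x^3, y^16), d = 9
Need i < 3 and d-i < 16.
Range: 0 <= i <= 2.
H(9) = 3


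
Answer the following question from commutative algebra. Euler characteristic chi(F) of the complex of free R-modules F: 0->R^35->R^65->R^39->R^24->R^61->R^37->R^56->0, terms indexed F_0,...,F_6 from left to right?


chi = sum (-1)^i * rank:
(-1)^0*35=35
(-1)^1*65=-65
(-1)^2*39=39
(-1)^3*24=-24
(-1)^4*61=61
(-1)^5*37=-37
(-1)^6*56=56
chi=65


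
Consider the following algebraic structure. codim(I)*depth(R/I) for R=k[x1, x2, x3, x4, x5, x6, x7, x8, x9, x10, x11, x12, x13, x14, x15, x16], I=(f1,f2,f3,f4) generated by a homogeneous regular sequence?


codim=4, depth=dim(R/I)=16-4=12
Product=4*12=48


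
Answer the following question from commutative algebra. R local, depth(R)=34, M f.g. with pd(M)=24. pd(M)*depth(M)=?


pd+depth=34
depth=34-24=10
pd*depth=24*10=240


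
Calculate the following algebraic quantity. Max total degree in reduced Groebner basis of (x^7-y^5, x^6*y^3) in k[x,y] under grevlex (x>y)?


LT(f1)=x^7, LT(f2)=x^6y^3, lcm=x^7y^3
S(f1,f2) = y^3*f1 - x^1*f2 = -y^8
Reduced GB = {f1, f2, y^8}; degrees 7, 9, 8
Max = 9


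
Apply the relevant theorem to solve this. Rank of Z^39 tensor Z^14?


rank(M(x)N) = rank(M)*rank(N)
39*14 = 546


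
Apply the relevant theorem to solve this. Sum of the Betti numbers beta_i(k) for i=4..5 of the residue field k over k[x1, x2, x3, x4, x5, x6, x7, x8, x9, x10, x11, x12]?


Koszul resolution: beta_i(k)=C(n,i), n=12
C(12,4)=495, C(12,5)=792
Sum=1287


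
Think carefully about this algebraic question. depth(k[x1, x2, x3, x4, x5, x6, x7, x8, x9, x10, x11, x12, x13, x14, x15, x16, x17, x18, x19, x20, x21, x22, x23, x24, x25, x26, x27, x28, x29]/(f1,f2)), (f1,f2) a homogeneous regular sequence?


depth(R)=29
depth(R/I)=29-2=27


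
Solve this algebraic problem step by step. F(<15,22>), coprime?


gcd(15,22)=1 => F=ab-a-b=15*22-15-22=330-37=293


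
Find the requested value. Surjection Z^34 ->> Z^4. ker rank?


rank(ker) = 34-4 = 30


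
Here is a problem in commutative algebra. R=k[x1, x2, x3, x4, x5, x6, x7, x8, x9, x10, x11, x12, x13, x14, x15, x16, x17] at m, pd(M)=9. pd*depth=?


pd+depth=17
depth=17-9=8
pd*depth=9*8=72


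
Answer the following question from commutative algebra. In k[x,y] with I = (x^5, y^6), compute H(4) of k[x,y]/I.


k[x,y], I = (x^5, y^6), d = 4
Need i < 5 and d-i < 6.
Range: 0 <= i <= 4.
H(4) = 5


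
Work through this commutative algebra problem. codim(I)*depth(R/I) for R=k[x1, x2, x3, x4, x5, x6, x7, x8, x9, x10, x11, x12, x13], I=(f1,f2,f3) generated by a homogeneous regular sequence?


codim=3, depth=dim(R/I)=13-3=10
Product=3*10=30


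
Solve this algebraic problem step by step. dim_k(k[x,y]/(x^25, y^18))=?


Basis: x^i*y^j, i<25, j<18
25*18=450


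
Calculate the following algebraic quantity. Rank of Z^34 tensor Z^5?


rank(M(x)N) = rank(M)*rank(N)
34*5 = 170


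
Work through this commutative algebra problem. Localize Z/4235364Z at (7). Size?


7-primary part: 4235364=7^6*36
Size=7^6=117649


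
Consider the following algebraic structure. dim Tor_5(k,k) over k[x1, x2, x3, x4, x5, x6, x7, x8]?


Koszul: C(n,i)=C(8,5)=56


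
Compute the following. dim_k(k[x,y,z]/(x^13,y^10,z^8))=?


Basis: x^iy^jz^k, i<13,j<10,k<8
13*10*8=1040


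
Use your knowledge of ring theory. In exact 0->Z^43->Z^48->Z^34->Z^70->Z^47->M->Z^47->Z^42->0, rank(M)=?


Alt sum=0:
(-1)^0*43 + (-1)^1*48 + (-1)^2*34 + (-1)^3*70 + (-1)^4*47 + (-1)^5*? + (-1)^6*47 + (-1)^7*42=0
rank(M)=11


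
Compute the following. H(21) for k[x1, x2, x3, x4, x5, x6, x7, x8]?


C(d+n-1,n-1)=C(28,7)=1184040
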